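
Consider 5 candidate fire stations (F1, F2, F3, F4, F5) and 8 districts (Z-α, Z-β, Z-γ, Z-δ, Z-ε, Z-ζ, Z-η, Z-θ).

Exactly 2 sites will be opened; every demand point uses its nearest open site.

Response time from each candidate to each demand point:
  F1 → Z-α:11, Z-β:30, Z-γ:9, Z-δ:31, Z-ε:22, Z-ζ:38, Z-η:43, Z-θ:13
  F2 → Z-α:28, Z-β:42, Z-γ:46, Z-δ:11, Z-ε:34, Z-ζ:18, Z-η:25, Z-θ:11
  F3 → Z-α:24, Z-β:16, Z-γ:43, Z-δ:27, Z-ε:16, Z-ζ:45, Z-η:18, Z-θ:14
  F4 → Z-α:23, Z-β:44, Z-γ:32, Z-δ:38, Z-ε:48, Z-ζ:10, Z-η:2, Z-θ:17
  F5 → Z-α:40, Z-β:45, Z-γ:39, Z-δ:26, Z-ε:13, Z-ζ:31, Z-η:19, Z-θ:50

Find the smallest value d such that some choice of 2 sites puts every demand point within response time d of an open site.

Open {F1, F2}.
  Farthest demand point is Z-β at response time 30 (to F1); all others are ≤ 30.
With {F1, F4} the worst case is 31.
With {F1, F5} the worst case is 31.
No size-2 selection achieves below 30.

30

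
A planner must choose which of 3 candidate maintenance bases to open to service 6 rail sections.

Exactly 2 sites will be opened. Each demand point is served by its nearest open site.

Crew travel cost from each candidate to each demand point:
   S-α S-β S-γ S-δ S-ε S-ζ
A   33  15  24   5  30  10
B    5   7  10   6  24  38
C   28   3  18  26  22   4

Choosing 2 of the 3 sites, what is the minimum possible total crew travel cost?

Open {B, C}.
  S-α→B 5, S-β→C 3, S-γ→B 10, S-δ→B 6, S-ε→C 22, S-ζ→C 4  ⇒ total 50.
Compare {A, B}: total 61.
Compare {A, C}: total 80.

50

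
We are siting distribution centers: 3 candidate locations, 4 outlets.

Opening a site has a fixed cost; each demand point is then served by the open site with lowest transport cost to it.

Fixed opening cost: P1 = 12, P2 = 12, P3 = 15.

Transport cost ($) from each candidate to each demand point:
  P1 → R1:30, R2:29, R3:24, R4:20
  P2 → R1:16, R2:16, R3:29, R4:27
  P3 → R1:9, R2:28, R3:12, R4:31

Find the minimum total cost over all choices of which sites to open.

Open {P2, P3}: assign each demand point to its cheapest open site.
  R1→P3 9, R2→P2 16, R3→P3 12, R4→P2 27
  transport cost 64, fixed 27 → total 91.
Compare {P3}: transport cost 80 + fixed 15 = 95.
Compare {P1, P3}: transport cost 69 + fixed 27 = 96.
Compare {P1, P2, P3}: transport cost 57 + fixed 39 = 96.
All other subsets cost ≥ 95. Minimum total cost: 91.

91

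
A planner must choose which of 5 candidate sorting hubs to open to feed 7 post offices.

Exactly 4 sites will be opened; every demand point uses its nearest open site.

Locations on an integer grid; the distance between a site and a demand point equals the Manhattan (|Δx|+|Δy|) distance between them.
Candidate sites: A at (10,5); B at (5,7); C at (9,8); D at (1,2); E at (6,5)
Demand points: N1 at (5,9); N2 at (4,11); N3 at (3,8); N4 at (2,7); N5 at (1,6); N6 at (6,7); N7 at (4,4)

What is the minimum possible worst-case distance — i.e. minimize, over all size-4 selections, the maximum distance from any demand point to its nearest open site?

5

Open {A, B, C, D}.
  Farthest demand point is N2 at distance 5 (to B); all others are ≤ 5.
With {A, B, C, E} the worst case is 5.
With {A, B, D, E} the worst case is 5.
No size-4 selection achieves below 5.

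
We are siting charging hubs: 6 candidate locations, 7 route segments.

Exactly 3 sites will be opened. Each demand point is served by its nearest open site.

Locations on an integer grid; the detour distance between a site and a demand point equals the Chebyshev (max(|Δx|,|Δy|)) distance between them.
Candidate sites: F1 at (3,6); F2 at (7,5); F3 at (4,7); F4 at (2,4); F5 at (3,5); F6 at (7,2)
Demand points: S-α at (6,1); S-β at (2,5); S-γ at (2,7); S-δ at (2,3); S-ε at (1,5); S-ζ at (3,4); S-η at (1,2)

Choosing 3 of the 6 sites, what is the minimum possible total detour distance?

8

Open {F1, F4, F6}.
  S-α→F6 1, S-β→F1 1, S-γ→F1 1, S-δ→F4 1, S-ε→F4 1, S-ζ→F4 1, S-η→F4 2  ⇒ total 8.
Compare {F3, F4, F6}: total 9.
Compare {F4, F5, F6}: total 9.
No size-3 selection does better; minimum is 8.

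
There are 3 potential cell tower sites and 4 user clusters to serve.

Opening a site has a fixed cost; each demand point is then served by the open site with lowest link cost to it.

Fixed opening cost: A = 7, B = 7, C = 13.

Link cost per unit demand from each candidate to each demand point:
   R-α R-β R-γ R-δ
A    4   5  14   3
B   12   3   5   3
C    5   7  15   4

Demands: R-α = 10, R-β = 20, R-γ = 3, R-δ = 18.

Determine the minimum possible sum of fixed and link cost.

183

Open {A, B}: assign each demand point to its cheapest open site.
  R-α→A 10×4=40, R-β→B 20×3=60, R-γ→B 3×5=15, R-δ→A 18×3=54
  link cost 169, fixed 14 → total 183.
Compare {A, B, C}: link cost 169 + fixed 27 = 196.
Compare {B, C}: link cost 179 + fixed 20 = 199.
Compare {A}: link cost 236 + fixed 7 = 243.
All other subsets cost ≥ 196. Minimum total cost: 183.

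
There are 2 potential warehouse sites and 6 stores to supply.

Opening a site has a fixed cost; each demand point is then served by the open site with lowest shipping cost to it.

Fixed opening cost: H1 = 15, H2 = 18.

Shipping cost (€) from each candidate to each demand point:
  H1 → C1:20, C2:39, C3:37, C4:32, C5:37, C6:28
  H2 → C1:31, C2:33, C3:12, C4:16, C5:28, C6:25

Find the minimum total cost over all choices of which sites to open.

163

Open {H2}: assign each demand point to its cheapest open site.
  C1→H2 31, C2→H2 33, C3→H2 12, C4→H2 16, C5→H2 28, C6→H2 25
  shipping cost 145, fixed 18 → total 163.
Compare {H1, H2}: shipping cost 134 + fixed 33 = 167.
Compare {H1}: shipping cost 193 + fixed 15 = 208.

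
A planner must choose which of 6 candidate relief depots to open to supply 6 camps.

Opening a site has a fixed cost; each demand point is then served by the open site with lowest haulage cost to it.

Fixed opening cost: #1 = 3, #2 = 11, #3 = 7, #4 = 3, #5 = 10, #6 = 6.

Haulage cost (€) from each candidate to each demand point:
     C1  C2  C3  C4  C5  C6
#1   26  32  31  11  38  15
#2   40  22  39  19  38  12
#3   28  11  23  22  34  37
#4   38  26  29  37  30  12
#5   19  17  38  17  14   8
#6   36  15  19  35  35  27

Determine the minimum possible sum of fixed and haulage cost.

Open {#1, #5, #6}: assign each demand point to its cheapest open site.
  C1→#5 19, C2→#6 15, C3→#6 19, C4→#1 11, C5→#5 14, C6→#5 8
  haulage cost 86, fixed 19 → total 105.
Compare {#1, #3, #5}: haulage cost 86 + fixed 20 = 106.
Compare {#5, #6}: haulage cost 92 + fixed 16 = 108.
Compare {#1, #3, #5, #6}: haulage cost 82 + fixed 26 = 108.
All other subsets cost ≥ 106. Minimum total cost: 105.

105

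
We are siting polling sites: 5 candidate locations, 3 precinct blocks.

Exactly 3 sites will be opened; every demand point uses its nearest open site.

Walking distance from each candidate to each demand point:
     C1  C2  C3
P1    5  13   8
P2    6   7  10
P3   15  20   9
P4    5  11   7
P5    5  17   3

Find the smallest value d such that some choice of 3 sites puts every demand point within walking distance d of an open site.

Open {P1, P2, P4}.
  Farthest demand point is C2 at walking distance 7 (to P2); all others are ≤ 7.
With {P1, P2, P5} the worst case is 7.
With {P2, P3, P4} the worst case is 7.
No size-3 selection achieves below 7.

7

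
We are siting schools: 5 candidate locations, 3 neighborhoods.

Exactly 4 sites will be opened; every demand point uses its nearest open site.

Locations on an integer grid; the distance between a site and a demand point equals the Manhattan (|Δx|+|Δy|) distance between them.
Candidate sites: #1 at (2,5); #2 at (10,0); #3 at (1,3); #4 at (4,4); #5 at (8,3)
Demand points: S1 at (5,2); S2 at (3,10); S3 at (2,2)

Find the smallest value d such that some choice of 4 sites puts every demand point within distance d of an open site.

Open {#1, #2, #3, #4}.
  Farthest demand point is S2 at distance 6 (to #1); all others are ≤ 6.
With {#1, #2, #3, #5} the worst case is 6.
With {#1, #2, #4, #5} the worst case is 6.
No size-4 selection achieves below 6.

6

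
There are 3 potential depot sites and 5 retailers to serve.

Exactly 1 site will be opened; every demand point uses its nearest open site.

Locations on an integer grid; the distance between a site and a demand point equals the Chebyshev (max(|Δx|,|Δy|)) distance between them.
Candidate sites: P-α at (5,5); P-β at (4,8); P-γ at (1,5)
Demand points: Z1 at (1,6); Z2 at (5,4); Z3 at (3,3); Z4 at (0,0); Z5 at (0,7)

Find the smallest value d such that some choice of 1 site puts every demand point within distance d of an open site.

Open {P-α}.
  Farthest demand point is Z4 at distance 5 (to P-α); all others are ≤ 5.
With {P-γ} the worst case is 5.
With {P-β} the worst case is 8.
No size-1 selection achieves below 5.

5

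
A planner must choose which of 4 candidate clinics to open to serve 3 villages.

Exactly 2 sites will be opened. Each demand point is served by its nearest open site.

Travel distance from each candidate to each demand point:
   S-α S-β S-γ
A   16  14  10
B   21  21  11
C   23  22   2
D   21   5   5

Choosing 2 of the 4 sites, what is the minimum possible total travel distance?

Open {A, D}.
  S-α→A 16, S-β→D 5, S-γ→D 5  ⇒ total 26.
Compare {C, D}: total 28.
Compare {B, D}: total 31.
No size-2 selection does better; minimum is 26.

26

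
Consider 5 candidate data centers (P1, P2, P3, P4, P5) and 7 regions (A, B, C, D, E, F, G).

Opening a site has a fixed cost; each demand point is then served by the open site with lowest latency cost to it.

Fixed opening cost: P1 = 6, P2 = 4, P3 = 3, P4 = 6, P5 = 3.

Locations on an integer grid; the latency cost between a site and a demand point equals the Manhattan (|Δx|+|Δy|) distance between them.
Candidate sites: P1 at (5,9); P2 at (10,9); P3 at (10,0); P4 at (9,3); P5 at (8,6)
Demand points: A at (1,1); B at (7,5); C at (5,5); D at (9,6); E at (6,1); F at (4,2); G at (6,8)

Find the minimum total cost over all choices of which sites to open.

40

Open {P3, P5}: assign each demand point to its cheapest open site.
  A→P3 10, B→P5 2, C→P5 4, D→P5 1, E→P3 5, F→P3 8, G→P5 4
  latency cost 34, fixed 6 → total 40.
Compare {P5}: latency cost 38 + fixed 3 = 41.
Compare {P4, P5}: latency cost 32 + fixed 9 = 41.
Compare {P1, P3, P5}: latency cost 32 + fixed 12 = 44.
All other subsets cost ≥ 41. Minimum total cost: 40.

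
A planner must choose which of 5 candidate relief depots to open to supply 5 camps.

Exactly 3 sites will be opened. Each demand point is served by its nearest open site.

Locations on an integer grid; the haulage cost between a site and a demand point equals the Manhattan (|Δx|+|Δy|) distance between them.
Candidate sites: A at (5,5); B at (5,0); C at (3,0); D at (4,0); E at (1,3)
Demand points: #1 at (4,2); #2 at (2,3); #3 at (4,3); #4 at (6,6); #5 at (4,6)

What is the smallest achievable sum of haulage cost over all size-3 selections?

Open {A, D, E}.
  #1→D 2, #2→E 1, #3→A 3, #4→A 2, #5→A 2  ⇒ total 10.
Compare {A, B, E}: total 11.
Compare {A, C, E}: total 11.
No size-3 selection does better; minimum is 10.

10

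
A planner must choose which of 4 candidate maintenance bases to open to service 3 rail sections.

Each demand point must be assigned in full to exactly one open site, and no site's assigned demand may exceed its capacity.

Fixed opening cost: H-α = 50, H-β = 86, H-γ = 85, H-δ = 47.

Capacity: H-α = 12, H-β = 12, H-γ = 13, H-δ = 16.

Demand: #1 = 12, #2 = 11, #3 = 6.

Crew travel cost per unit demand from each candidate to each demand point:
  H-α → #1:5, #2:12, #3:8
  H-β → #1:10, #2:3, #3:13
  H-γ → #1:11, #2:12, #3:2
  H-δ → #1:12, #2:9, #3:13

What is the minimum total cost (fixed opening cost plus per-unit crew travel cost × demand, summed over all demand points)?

Open {H-α, H-β, H-γ}; cheapest assignment that respects the capacities:
  H-α (cap 12, load 12): #1 — cost 12×5 = 60
  H-β (cap 12, load 11): #2 — cost 11×3 = 33
  H-γ (cap 13, load 6): #3 — cost 6×2 = 12
  Shipping 105, fixed 221 → total 326.
  Any other capacity-feasible assignment to {H-α, H-β, H-γ} ships for at least 105.
Compare {H-α, H-γ, H-δ}: its best feasible assignment gives total 353.
Compare {H-α, H-β, H-δ}: its best feasible assignment gives total 354.
Every other set of open sites that can feasibly serve all demand totals ≥ 353 even under its best assignment. Minimum: 326.

326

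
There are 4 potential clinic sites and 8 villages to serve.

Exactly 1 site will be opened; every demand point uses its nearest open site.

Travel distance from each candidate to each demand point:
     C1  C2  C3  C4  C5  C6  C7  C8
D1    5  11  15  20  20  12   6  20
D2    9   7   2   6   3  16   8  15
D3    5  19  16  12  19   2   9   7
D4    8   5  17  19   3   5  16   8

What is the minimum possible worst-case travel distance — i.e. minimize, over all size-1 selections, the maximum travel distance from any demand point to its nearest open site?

16

Open {D2}.
  Farthest demand point is C6 at travel distance 16 (to D2); all others are ≤ 16.
With {D3} the worst case is 19.
With {D4} the worst case is 19.
No size-1 selection achieves below 16.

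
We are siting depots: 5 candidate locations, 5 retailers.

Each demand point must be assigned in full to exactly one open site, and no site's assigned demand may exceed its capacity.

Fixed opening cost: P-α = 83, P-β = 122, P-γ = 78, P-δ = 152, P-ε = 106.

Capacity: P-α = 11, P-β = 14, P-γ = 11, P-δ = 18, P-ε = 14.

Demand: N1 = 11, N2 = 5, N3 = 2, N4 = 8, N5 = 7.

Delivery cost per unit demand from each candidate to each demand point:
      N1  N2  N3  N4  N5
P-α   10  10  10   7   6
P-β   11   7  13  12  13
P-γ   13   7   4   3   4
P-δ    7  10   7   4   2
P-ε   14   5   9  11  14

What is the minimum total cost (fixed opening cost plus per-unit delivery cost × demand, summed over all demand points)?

484

Open {P-γ, P-δ, P-ε}; cheapest assignment that respects the capacities:
  P-γ (cap 11, load 10): N3, N4 — cost 2×4 + 8×3 = 32
  P-δ (cap 18, load 18): N1, N5 — cost 11×7 + 7×2 = 91
  P-ε (cap 14, load 5): N2 — cost 5×5 = 25
  Shipping 148, fixed 336 → total 484.
  Any other capacity-feasible assignment to {P-γ, P-δ, P-ε} ships for at least 148.
Compare {P-α, P-γ, P-δ}: its best feasible assignment gives total 486.
Compare {P-β, P-γ, P-δ}: its best feasible assignment gives total 510.
Every other set of open sites that can feasibly serve all demand totals ≥ 486 even under its best assignment. Minimum: 484.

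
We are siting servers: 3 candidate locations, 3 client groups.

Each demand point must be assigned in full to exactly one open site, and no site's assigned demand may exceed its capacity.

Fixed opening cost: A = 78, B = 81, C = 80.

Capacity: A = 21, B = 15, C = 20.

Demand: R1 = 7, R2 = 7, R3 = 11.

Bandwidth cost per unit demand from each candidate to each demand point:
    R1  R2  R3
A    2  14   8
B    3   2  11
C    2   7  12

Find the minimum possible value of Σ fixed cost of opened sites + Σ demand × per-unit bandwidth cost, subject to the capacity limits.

Open {A, B}; cheapest assignment that respects the capacities:
  A (cap 21, load 18): R1, R3 — cost 7×2 + 11×8 = 102
  B (cap 15, load 7): R2 — cost 7×2 = 14
  Shipping 116, fixed 159 → total 275.
  Any other capacity-feasible assignment to {A, B} ships for at least 116.
Compare {A, C}: its best feasible assignment gives total 309.
Compare {B, C}: its best feasible assignment gives total 321.
Every other set of open sites that can feasibly serve all demand totals ≥ 309 even under its best assignment. Minimum: 275.

275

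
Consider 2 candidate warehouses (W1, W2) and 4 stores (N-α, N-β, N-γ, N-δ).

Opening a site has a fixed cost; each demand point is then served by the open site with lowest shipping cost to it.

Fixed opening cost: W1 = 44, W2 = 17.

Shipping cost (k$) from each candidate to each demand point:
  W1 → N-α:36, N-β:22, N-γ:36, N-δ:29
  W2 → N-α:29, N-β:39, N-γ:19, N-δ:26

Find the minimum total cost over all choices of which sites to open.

Open {W2}: assign each demand point to its cheapest open site.
  N-α→W2 29, N-β→W2 39, N-γ→W2 19, N-δ→W2 26
  shipping cost 113, fixed 17 → total 130.
Compare {W1, W2}: shipping cost 96 + fixed 61 = 157.
Compare {W1}: shipping cost 123 + fixed 44 = 167.

130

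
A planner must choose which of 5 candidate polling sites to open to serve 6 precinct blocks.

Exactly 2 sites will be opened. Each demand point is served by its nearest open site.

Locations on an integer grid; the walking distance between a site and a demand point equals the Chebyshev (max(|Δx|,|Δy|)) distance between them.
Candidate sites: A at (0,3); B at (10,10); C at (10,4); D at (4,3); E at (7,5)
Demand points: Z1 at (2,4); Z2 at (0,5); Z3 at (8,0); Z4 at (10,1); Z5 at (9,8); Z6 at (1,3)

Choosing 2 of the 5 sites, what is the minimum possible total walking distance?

Open {A, C}.
  Z1→A 2, Z2→A 2, Z3→C 4, Z4→C 3, Z5→C 4, Z6→A 1  ⇒ total 16.
Compare {A, E}: total 17.
Compare {A, D}: total 20.
No size-2 selection does better; minimum is 16.

16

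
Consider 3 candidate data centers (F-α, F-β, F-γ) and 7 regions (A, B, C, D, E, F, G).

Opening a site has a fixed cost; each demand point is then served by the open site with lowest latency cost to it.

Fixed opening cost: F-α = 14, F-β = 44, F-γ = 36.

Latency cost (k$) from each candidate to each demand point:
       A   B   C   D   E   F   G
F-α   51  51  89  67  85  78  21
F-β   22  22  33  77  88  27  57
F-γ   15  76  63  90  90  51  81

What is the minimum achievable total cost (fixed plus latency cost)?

335

Open {F-α, F-β}: assign each demand point to its cheapest open site.
  A→F-β 22, B→F-β 22, C→F-β 33, D→F-α 67, E→F-α 85, F→F-β 27, G→F-α 21
  latency cost 277, fixed 58 → total 335.
Compare {F-α, F-β, F-γ}: latency cost 270 + fixed 94 = 364.
Compare {F-β}: latency cost 326 + fixed 44 = 370.
Compare {F-β, F-γ}: latency cost 319 + fixed 80 = 399.
All other subsets cost ≥ 364. Minimum total cost: 335.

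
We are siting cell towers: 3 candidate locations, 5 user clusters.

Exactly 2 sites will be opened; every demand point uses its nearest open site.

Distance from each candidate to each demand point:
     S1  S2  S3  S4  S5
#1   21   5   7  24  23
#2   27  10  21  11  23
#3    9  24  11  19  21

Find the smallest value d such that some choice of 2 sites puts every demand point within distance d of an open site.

Open {#1, #3}.
  Farthest demand point is S5 at distance 21 (to #3); all others are ≤ 21.
With {#2, #3} the worst case is 21.
With {#1, #2} the worst case is 23.
No size-2 selection achieves below 21.

21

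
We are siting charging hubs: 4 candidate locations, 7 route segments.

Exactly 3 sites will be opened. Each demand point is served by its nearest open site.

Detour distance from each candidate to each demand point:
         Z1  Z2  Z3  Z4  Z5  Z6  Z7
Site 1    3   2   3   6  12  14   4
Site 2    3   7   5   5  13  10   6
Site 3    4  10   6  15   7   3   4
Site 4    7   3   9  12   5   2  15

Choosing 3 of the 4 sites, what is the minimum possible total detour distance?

Open {Site 1, Site 2, Site 4}.
  Z1→Site 1 3, Z2→Site 1 2, Z3→Site 1 3, Z4→Site 2 5, Z5→Site 4 5, Z6→Site 4 2, Z7→Site 1 4  ⇒ total 24.
Compare {Site 1, Site 3, Site 4}: total 25.
Compare {Site 1, Site 2, Site 3}: total 27.
No size-3 selection does better; minimum is 24.

24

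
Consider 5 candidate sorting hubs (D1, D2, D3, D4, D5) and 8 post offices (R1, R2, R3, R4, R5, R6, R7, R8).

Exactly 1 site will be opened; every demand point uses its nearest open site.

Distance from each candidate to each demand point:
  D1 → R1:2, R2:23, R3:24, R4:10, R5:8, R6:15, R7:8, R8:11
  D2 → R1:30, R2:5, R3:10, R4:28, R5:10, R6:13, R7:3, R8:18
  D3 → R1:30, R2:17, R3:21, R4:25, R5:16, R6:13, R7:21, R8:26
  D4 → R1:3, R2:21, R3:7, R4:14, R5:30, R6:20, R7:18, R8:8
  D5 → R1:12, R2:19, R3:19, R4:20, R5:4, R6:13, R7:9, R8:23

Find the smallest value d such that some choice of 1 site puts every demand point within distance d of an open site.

23

Open {D5}.
  Farthest demand point is R8 at distance 23 (to D5); all others are ≤ 23.
With {D1} the worst case is 24.
With {D2} the worst case is 30.
No size-1 selection achieves below 23.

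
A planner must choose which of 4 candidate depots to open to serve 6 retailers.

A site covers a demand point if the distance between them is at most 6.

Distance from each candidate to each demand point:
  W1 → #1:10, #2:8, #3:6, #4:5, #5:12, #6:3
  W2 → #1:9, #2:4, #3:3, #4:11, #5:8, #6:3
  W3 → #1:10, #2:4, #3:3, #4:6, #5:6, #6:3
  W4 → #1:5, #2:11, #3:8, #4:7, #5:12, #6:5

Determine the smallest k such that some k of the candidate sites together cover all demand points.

Coverage sets (demand points within 6 of each site):
  W1: {#3, #4, #6}
  W2: {#2, #3, #6}
  W3: {#2, #3, #4, #5, #6}
  W4: {#1, #6}
No single site covers all 6 demand points.
But {W3, W4} covers everything, so the minimum is 2.

2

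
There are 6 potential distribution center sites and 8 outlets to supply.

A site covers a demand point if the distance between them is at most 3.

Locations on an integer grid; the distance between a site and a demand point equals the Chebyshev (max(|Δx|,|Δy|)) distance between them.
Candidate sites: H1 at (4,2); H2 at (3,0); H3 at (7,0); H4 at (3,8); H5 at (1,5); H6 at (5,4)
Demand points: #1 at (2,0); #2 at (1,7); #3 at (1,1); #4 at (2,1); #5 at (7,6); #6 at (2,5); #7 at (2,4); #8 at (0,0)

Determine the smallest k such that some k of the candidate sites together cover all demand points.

3

Coverage sets (demand points within 3 of each site):
  H1: {#1, #3, #4, #6, #7}
  H2: {#1, #3, #4, #8}
  H3: {}
  H4: {#2, #6}
  H5: {#2, #6, #7}
  H6: {#4, #5, #6, #7}
No 2 sites suffice: every size-2 union leaves at least one demand point uncovered.
But {H2, H4, H6} covers everything, so the minimum is 3.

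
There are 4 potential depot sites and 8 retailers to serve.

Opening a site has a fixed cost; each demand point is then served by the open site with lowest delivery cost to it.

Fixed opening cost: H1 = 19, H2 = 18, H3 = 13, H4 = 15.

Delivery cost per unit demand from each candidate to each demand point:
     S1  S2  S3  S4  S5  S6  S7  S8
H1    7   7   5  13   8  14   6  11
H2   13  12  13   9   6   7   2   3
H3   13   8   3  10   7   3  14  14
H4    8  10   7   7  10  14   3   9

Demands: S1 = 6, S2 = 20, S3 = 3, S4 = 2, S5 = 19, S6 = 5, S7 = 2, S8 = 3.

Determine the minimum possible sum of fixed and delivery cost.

401

Open {H1, H2, H3}: assign each demand point to its cheapest open site.
  S1→H1 6×7=42, S2→H1 20×7=140, S3→H3 3×3=9, S4→H2 2×9=18, S5→H2 19×6=114, S6→H3 5×3=15, S7→H2 2×2=4, S8→H2 3×3=9
  delivery cost 351, fixed 50 → total 401.
Compare {H1, H2, H3, H4}: delivery cost 347 + fixed 65 = 412.
Compare {H1, H2}: delivery cost 377 + fixed 37 = 414.
Compare {H2, H3, H4}: delivery cost 373 + fixed 46 = 419.
All other subsets cost ≥ 412. Minimum total cost: 401.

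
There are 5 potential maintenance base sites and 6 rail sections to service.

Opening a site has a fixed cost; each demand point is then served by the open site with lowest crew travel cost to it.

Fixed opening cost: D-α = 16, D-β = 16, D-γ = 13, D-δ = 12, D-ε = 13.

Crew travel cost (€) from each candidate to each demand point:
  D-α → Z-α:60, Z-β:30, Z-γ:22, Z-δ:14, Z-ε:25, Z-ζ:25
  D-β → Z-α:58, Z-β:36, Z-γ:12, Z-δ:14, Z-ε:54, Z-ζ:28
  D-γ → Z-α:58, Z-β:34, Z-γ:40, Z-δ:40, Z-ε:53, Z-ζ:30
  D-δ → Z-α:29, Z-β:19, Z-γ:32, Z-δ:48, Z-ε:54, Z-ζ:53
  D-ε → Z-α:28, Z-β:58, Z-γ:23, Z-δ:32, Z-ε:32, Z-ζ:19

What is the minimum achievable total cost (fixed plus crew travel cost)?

162

Open {D-α, D-δ}: assign each demand point to its cheapest open site.
  Z-α→D-δ 29, Z-β→D-δ 19, Z-γ→D-α 22, Z-δ→D-α 14, Z-ε→D-α 25, Z-ζ→D-α 25
  crew travel cost 134, fixed 28 → total 162.
Compare {D-β, D-δ, D-ε}: crew travel cost 124 + fixed 41 = 165.
Compare {D-α, D-ε}: crew travel cost 138 + fixed 29 = 167.
Compare {D-α, D-β, D-δ}: crew travel cost 124 + fixed 44 = 168.
All other subsets cost ≥ 165. Minimum total cost: 162.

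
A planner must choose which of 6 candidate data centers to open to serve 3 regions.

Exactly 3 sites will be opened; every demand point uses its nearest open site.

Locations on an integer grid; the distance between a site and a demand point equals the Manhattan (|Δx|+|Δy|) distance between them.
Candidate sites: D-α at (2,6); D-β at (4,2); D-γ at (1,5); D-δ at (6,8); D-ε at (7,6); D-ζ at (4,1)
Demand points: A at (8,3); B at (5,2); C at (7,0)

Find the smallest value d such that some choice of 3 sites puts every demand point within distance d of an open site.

4

Open {D-α, D-ε, D-ζ}.
  Farthest demand point is A at distance 4 (to D-ε); all others are ≤ 4.
With {D-β, D-ε, D-ζ} the worst case is 4.
With {D-γ, D-ε, D-ζ} the worst case is 4.
No size-3 selection achieves below 4.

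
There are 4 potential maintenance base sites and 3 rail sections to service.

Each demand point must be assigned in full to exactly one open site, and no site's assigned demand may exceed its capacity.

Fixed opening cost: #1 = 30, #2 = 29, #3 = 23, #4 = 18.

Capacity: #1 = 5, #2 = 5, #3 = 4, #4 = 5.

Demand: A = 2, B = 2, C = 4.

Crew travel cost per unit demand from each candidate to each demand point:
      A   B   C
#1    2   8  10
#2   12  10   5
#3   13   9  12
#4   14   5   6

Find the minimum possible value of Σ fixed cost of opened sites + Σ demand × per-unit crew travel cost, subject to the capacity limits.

Open {#1, #4}; cheapest assignment that respects the capacities:
  #1 (cap 5, load 4): A, B — cost 2×2 + 2×8 = 20
  #4 (cap 5, load 4): C — cost 4×6 = 24
  Shipping 44, fixed 48 → total 92.
  Any other capacity-feasible assignment to {#1, #4} ships for at least 44.
Compare {#1, #2}: its best feasible assignment gives total 99.
Compare {#2, #4}: its best feasible assignment gives total 105.
Every other set of open sites that can feasibly serve all demand totals ≥ 99 even under its best assignment. Minimum: 92.

92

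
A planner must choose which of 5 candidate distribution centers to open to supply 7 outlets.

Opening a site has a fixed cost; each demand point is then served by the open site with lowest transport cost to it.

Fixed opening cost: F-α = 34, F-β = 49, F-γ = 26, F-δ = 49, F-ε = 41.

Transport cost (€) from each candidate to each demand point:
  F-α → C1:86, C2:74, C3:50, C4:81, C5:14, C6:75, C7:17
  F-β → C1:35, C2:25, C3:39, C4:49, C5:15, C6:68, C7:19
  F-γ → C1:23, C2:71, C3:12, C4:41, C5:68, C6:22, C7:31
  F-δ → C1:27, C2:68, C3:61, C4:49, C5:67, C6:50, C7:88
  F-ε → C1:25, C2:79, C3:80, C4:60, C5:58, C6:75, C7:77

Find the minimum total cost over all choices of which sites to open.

Open {F-β, F-γ}: assign each demand point to its cheapest open site.
  C1→F-γ 23, C2→F-β 25, C3→F-γ 12, C4→F-γ 41, C5→F-β 15, C6→F-γ 22, C7→F-β 19
  transport cost 157, fixed 75 → total 232.
Compare {F-α, F-γ}: transport cost 200 + fixed 60 = 260.
Compare {F-α, F-β, F-γ}: transport cost 154 + fixed 109 = 263.
Compare {F-β, F-γ, F-ε}: transport cost 157 + fixed 116 = 273.
All other subsets cost ≥ 260. Minimum total cost: 232.

232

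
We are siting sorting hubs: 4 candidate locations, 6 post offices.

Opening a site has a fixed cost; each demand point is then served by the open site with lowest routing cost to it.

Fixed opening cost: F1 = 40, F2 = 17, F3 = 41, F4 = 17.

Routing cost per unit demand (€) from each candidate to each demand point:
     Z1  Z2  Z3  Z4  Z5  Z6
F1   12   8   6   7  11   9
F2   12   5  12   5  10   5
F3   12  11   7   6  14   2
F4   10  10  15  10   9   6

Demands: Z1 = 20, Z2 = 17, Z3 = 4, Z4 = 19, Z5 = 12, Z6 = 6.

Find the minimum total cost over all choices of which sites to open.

Open {F2, F4}: assign each demand point to its cheapest open site.
  Z1→F4 20×10=200, Z2→F2 17×5=85, Z3→F2 4×12=48, Z4→F2 19×5=95, Z5→F4 12×9=108, Z6→F2 6×5=30
  routing cost 566, fixed 34 → total 600.
Compare {F2, F3, F4}: routing cost 528 + fixed 75 = 603.
Compare {F1, F2, F4}: routing cost 542 + fixed 74 = 616.
Compare {F2}: routing cost 618 + fixed 17 = 635.
All other subsets cost ≥ 603. Minimum total cost: 600.

600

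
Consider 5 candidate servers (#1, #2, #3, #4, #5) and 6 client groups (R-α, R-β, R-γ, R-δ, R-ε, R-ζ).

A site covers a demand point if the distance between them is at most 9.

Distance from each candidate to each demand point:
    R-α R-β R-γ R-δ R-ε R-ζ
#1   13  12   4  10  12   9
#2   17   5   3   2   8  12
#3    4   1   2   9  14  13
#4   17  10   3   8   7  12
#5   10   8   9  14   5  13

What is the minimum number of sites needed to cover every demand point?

Coverage sets (demand points within 9 of each site):
  #1: {R-γ, R-ζ}
  #2: {R-β, R-γ, R-δ, R-ε}
  #3: {R-α, R-β, R-γ, R-δ}
  #4: {R-γ, R-δ, R-ε}
  #5: {R-β, R-γ, R-ε}
No 2 sites suffice: every size-2 union leaves at least one demand point uncovered.
But {#1, #2, #3} covers everything, so the minimum is 3.

3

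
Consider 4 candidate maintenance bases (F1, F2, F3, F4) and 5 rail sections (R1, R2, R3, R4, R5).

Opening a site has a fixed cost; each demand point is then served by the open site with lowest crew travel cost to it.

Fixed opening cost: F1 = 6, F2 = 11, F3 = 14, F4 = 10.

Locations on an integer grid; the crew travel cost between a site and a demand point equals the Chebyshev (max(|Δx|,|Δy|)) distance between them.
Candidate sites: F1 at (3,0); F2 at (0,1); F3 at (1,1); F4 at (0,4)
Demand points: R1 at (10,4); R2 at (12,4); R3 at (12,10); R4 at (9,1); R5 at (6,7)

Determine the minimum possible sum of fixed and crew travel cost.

Open {F1}: assign each demand point to its cheapest open site.
  R1→F1 7, R2→F1 9, R3→F1 10, R4→F1 6, R5→F1 7
  crew travel cost 39, fixed 6 → total 45.
Compare {F1, F4}: crew travel cost 38 + fixed 16 = 54.
Compare {F1, F2}: crew travel cost 38 + fixed 17 = 55.
Compare {F1, F3}: crew travel cost 38 + fixed 20 = 58.
All other subsets cost ≥ 54. Minimum total cost: 45.

45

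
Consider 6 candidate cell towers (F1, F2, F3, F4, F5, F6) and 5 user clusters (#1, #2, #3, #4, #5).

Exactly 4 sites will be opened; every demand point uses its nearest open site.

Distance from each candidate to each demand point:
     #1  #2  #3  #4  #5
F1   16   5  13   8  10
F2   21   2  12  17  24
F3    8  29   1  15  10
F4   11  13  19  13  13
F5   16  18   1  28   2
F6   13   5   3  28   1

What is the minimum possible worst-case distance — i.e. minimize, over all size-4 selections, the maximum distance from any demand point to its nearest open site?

Open {F1, F2, F3, F5}.
  Farthest demand point is #1 at distance 8 (to F3); all others are ≤ 8.
With {F1, F2, F3, F6} the worst case is 8.
With {F1, F3, F4, F5} the worst case is 8.
No size-4 selection achieves below 8.

8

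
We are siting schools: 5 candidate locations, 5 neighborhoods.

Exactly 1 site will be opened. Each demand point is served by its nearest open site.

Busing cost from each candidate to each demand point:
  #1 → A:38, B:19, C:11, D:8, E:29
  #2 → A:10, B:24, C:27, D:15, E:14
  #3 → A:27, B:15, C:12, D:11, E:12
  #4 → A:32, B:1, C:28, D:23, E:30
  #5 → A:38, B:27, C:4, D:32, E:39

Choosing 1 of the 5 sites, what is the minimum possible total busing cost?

Open {#3}.
  A→#3 27, B→#3 15, C→#3 12, D→#3 11, E→#3 12  ⇒ total 77.
Compare {#2}: total 90.
Compare {#1}: total 105.
No size-1 selection does better; minimum is 77.

77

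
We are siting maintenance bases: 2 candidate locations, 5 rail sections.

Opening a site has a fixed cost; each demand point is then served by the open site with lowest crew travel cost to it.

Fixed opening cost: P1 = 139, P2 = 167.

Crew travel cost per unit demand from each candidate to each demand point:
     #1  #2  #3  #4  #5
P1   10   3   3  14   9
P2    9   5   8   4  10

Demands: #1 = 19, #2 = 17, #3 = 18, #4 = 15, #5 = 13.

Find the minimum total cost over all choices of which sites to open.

757

Open {P2}: assign each demand point to its cheapest open site.
  #1→P2 19×9=171, #2→P2 17×5=85, #3→P2 18×8=144, #4→P2 15×4=60, #5→P2 13×10=130
  crew travel cost 590, fixed 167 → total 757.
Compare {P1, P2}: crew travel cost 453 + fixed 306 = 759.
Compare {P1}: crew travel cost 622 + fixed 139 = 761.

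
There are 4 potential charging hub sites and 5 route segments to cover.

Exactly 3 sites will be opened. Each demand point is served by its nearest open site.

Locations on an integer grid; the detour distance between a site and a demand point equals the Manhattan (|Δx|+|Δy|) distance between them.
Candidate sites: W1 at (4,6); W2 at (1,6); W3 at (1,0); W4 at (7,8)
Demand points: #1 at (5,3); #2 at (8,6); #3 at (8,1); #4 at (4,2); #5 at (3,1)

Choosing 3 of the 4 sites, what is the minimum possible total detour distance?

Open {W1, W3, W4}.
  #1→W1 4, #2→W4 3, #3→W3 8, #4→W1 4, #5→W3 3  ⇒ total 22.
Compare {W1, W2, W3}: total 23.
Compare {W1, W2, W4}: total 25.
No size-3 selection does better; minimum is 22.

22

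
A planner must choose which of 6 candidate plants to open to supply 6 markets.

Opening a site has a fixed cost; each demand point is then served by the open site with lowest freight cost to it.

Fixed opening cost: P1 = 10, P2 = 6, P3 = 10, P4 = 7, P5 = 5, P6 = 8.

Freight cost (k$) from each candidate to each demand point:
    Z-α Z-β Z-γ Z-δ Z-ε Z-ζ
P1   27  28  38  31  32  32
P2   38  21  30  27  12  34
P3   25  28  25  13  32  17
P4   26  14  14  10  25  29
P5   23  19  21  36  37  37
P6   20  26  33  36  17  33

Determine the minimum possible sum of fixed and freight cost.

Open {P2, P3, P4}: assign each demand point to its cheapest open site.
  Z-α→P3 25, Z-β→P4 14, Z-γ→P4 14, Z-δ→P4 10, Z-ε→P2 12, Z-ζ→P3 17
  freight cost 92, fixed 23 → total 115.
Compare {P3, P4, P6}: freight cost 92 + fixed 25 = 117.
Compare {P2, P4}: freight cost 105 + fixed 13 = 118.
Compare {P2, P3, P4, P5}: freight cost 90 + fixed 28 = 118.
All other subsets cost ≥ 117. Minimum total cost: 115.

115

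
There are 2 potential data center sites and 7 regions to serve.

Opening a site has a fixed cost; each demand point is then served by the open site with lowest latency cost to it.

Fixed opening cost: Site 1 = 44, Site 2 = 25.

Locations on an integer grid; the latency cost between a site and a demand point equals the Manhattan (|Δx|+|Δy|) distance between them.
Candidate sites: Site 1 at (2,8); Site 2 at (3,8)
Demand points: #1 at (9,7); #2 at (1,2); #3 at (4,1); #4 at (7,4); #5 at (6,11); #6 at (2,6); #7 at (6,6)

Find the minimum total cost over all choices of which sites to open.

70

Open {Site 2}: assign each demand point to its cheapest open site.
  #1→Site 2 7, #2→Site 2 8, #3→Site 2 8, #4→Site 2 8, #5→Site 2 6, #6→Site 2 3, #7→Site 2 5
  latency cost 45, fixed 25 → total 70.
Compare {Site 1}: latency cost 48 + fixed 44 = 92.
Compare {Site 1, Site 2}: latency cost 43 + fixed 69 = 112.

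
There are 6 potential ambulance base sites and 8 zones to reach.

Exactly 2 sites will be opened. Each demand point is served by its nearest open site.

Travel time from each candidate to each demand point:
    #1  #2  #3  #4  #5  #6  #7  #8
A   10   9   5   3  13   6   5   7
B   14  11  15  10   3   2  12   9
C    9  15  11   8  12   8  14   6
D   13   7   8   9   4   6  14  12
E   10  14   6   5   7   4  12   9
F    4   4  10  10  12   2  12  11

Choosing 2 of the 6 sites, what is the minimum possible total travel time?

42

Open {A, F}.
  #1→F 4, #2→F 4, #3→A 5, #4→A 3, #5→F 12, #6→F 2, #7→A 5, #8→A 7  ⇒ total 42.
Compare {A, B}: total 44.
Compare {A, D}: total 47.
No size-2 selection does better; minimum is 42.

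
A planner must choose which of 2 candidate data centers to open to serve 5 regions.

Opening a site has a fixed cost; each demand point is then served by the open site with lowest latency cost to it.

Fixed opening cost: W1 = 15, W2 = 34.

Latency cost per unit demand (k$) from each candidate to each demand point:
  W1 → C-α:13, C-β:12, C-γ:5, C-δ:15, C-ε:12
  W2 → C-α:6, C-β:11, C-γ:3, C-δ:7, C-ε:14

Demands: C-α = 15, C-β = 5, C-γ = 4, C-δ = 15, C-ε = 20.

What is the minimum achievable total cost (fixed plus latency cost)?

Open {W1, W2}: assign each demand point to its cheapest open site.
  C-α→W2 15×6=90, C-β→W2 5×11=55, C-γ→W2 4×3=12, C-δ→W2 15×7=105, C-ε→W1 20×12=240
  latency cost 502, fixed 49 → total 551.
Compare {W2}: latency cost 542 + fixed 34 = 576.
Compare {W1}: latency cost 740 + fixed 15 = 755.

551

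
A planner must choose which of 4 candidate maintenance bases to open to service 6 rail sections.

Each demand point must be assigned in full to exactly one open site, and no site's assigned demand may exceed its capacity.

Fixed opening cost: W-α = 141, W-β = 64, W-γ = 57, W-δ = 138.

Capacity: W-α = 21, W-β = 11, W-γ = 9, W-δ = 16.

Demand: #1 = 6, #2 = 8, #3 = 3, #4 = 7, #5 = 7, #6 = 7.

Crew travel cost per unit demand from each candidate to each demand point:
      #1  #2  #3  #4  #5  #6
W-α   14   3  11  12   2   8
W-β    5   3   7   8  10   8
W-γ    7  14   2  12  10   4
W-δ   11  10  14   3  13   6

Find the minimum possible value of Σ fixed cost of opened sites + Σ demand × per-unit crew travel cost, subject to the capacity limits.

Open {W-α, W-γ, W-δ}; cheapest assignment that respects the capacities:
  W-α (cap 21, load 15): #2, #5 — cost 8×3 + 7×2 = 38
  W-γ (cap 9, load 9): #1, #3 — cost 6×7 + 3×2 = 48
  W-δ (cap 16, load 14): #4, #6 — cost 7×3 + 7×6 = 63
  Shipping 149, fixed 336 → total 485.
  Any other capacity-feasible assignment to {W-α, W-γ, W-δ} ships for at least 149.
Compare {W-α, W-β, W-γ}: its best feasible assignment gives total 488.
Compare {W-α, W-β, W-δ}: its best feasible assignment gives total 495.
Every other set of open sites that can feasibly serve all demand totals ≥ 488 even under its best assignment. Minimum: 485.

485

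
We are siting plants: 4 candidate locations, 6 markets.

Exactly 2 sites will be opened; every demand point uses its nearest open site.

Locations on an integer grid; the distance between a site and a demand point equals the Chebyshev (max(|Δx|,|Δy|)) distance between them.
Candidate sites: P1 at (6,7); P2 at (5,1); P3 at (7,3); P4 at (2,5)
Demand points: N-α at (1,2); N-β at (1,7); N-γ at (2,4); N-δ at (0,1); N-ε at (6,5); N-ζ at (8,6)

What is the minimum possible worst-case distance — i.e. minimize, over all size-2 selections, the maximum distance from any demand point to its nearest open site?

Open {P1, P4}.
  Farthest demand point is N-δ at distance 4 (to P4); all others are ≤ 4.
With {P3, P4} the worst case is 4.
With {P1, P2} the worst case is 5.
No size-2 selection achieves below 4.

4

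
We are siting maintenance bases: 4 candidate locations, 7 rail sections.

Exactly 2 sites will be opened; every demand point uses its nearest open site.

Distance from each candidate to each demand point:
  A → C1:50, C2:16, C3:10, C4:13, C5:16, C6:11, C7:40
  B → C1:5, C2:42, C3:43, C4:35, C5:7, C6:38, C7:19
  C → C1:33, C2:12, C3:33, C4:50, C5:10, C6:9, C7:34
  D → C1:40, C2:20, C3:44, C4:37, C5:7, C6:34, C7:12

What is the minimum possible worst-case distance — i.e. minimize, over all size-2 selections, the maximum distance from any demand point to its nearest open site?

19

Open {A, B}.
  Farthest demand point is C7 at distance 19 (to B); all others are ≤ 19.
With {A, C} the worst case is 34.
With {B, C} the worst case is 35.
No size-2 selection achieves below 19.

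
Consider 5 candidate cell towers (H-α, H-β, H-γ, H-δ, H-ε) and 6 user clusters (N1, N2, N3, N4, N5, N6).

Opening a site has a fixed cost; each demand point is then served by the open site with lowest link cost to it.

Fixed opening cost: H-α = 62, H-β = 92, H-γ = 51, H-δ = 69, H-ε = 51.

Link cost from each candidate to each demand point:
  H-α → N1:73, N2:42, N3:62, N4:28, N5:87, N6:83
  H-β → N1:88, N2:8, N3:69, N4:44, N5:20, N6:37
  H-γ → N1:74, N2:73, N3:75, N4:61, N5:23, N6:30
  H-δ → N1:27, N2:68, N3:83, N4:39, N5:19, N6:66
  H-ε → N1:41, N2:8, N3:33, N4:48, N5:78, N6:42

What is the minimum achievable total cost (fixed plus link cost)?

Open {H-γ, H-ε}: assign each demand point to its cheapest open site.
  N1→H-ε 41, N2→H-ε 8, N3→H-ε 33, N4→H-ε 48, N5→H-γ 23, N6→H-γ 30
  link cost 183, fixed 102 → total 285.
Compare {H-δ, H-ε}: link cost 168 + fixed 120 = 288.
Compare {H-ε}: link cost 250 + fixed 51 = 301.
Compare {H-β, H-ε}: link cost 183 + fixed 143 = 326.
All other subsets cost ≥ 288. Minimum total cost: 285.

285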